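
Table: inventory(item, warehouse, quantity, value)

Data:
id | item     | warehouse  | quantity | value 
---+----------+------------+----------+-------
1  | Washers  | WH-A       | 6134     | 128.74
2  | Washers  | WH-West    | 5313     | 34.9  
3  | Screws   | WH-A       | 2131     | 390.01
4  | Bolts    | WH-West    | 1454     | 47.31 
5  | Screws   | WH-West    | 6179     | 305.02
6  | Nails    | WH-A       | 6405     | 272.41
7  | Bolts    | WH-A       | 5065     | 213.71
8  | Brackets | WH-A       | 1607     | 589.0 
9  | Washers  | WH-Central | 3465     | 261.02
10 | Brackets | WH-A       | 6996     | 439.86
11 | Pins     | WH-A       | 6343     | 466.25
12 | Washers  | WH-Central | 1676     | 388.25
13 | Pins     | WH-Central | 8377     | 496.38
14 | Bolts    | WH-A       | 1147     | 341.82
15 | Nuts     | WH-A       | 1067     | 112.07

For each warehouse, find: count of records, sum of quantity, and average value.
SELECT warehouse,
       COUNT(*) as cnt,
       SUM(quantity) as total_quantity,
       AVG(value) as avg_value
FROM inventory
GROUP BY warehouse

Result:
  WH-A: 9 records, 36895 total quantity, 328.21 avg value
  WH-Central: 3 records, 13518 total quantity, 381.88 avg value
  WH-West: 3 records, 12946 total quantity, 129.08 avg value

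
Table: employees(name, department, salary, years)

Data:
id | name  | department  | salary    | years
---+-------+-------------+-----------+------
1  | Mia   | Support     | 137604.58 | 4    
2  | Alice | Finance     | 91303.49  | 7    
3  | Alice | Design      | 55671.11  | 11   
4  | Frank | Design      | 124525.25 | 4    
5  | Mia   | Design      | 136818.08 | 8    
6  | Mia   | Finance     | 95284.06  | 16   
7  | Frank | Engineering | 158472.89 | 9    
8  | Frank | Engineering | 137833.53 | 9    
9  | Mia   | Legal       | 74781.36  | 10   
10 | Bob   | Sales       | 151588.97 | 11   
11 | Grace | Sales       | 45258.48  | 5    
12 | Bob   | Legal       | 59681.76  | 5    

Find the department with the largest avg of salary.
SELECT department, AVG(salary) as val
FROM employees
GROUP BY department
ORDER BY val DESC
LIMIT 1

Result: Engineering with avg(salary) = 148153.21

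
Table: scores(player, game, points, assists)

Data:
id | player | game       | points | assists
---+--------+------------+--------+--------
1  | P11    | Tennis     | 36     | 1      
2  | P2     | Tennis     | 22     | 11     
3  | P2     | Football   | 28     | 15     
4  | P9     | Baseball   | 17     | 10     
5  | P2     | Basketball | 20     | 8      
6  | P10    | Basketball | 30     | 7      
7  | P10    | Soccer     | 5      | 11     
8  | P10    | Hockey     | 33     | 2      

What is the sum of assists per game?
SELECT game, SUM(assists) as result
FROM scores
GROUP BY game

Result:
  Baseball: 10
  Basketball: 15
  Football: 15
  Hockey: 2
  Soccer: 11
  Tennis: 12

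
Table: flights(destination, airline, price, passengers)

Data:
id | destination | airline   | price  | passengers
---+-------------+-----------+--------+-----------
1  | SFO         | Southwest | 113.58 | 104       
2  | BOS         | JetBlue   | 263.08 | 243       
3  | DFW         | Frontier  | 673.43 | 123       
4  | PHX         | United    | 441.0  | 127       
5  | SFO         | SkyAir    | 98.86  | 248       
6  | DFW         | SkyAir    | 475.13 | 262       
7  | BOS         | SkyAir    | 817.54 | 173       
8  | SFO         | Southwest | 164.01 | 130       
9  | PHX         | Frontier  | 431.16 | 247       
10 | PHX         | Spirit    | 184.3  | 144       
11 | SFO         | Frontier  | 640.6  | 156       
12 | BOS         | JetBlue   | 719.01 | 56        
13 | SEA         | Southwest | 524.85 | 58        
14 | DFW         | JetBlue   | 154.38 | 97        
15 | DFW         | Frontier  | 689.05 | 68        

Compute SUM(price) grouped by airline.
SELECT airline, SUM(price) as result
FROM flights
GROUP BY airline

Result:
  Frontier: 2434.24
  JetBlue: 1136.47
  SkyAir: 1391.53
  Southwest: 802.44
  Spirit: 184.30
  United: 441.00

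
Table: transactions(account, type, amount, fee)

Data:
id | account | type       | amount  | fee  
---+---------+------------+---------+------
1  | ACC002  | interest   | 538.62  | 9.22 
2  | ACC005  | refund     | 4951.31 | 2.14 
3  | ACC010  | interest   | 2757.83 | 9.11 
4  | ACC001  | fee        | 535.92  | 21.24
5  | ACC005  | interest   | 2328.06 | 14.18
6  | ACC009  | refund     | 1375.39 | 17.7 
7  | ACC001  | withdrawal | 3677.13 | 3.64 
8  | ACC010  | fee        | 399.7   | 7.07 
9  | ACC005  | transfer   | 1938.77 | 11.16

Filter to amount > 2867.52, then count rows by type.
SELECT type, COUNT(*)
FROM transactions
WHERE amount > 2867.52
GROUP BY type

Note: WHERE filters rows before grouping.

Result:
  refund: 1
  withdrawal: 1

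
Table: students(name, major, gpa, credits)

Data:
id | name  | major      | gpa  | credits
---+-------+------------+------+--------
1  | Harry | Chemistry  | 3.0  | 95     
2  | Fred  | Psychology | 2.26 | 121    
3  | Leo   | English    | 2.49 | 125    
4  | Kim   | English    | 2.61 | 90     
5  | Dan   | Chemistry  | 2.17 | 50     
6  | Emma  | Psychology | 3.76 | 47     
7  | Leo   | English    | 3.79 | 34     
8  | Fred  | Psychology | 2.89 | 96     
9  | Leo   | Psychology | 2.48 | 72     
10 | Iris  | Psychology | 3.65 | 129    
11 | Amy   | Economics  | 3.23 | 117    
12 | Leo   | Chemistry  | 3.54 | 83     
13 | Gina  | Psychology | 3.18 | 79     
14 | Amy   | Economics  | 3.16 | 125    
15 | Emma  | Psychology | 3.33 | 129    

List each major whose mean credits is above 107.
SELECT major, AVG(credits)
FROM students
GROUP BY major
HAVING AVG(credits) > 107

Result:
  Economics: avg=121.00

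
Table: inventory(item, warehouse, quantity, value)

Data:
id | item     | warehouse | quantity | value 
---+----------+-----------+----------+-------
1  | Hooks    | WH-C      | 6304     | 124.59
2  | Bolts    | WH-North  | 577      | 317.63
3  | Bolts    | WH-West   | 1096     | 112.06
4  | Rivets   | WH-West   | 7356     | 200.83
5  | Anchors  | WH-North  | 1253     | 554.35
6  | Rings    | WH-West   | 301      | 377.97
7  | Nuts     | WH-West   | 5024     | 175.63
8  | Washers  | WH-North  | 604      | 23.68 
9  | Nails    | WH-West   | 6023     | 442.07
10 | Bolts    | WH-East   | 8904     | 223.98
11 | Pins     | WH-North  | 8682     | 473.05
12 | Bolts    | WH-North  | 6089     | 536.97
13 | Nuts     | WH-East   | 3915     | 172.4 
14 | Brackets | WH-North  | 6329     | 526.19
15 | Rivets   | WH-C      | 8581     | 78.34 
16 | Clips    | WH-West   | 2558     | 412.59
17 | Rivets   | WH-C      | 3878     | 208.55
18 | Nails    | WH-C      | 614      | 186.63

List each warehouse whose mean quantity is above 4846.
SELECT warehouse, AVG(quantity)
FROM inventory
GROUP BY warehouse
HAVING AVG(quantity) > 4846

Result:
  WH-East: avg=6409.50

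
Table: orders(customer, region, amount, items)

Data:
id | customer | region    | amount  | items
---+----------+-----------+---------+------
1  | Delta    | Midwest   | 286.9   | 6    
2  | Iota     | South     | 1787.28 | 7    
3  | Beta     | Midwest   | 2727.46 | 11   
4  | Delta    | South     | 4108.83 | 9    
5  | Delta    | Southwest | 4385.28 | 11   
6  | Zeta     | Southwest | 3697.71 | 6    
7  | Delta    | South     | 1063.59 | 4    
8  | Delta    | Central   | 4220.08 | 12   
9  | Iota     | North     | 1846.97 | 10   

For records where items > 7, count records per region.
SELECT region, COUNT(*)
FROM orders
WHERE items > 7
GROUP BY region

Note: WHERE filters rows before grouping.

Result:
  Central: 1
  Midwest: 1
  North: 1
  South: 1
  Southwest: 1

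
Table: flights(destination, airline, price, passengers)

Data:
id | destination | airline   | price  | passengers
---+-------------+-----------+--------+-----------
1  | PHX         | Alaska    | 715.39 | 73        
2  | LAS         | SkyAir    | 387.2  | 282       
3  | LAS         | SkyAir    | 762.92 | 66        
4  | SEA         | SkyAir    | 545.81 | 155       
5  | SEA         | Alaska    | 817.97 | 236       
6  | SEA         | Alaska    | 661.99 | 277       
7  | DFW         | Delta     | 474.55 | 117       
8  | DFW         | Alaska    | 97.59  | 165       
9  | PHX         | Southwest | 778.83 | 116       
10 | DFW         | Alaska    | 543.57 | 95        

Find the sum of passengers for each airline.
SELECT airline, SUM(passengers) as result
FROM flights
GROUP BY airline

Result:
  Alaska: 846
  Delta: 117
  SkyAir: 503
  Southwest: 116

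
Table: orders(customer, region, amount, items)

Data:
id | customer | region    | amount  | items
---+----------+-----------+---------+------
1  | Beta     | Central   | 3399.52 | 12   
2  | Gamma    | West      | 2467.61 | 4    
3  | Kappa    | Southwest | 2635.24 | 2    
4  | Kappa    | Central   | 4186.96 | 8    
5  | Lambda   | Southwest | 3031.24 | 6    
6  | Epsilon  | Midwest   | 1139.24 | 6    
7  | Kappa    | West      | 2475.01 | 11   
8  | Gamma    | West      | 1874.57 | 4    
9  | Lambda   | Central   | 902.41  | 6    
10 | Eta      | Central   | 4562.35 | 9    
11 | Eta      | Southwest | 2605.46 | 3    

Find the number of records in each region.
SELECT region, COUNT(*) as count
FROM orders
GROUP BY region

Result:
  Central: 4
  Midwest: 1
  Southwest: 3
  West: 3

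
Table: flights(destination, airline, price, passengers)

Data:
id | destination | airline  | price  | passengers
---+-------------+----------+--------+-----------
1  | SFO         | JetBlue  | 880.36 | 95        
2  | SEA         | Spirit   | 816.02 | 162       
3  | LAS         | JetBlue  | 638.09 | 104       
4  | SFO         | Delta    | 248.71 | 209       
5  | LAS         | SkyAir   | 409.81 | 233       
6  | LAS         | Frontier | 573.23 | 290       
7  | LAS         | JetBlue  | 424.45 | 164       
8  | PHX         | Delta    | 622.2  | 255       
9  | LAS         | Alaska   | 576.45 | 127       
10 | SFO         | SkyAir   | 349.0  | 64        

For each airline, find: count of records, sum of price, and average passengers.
SELECT airline,
       COUNT(*) as cnt,
       SUM(price) as total_price,
       AVG(passengers) as avg_passengers
FROM flights
GROUP BY airline

Result:
  Alaska: 1 records, 576.45 total price, 127.00 avg passengers
  Delta: 2 records, 870.91 total price, 232.00 avg passengers
  Frontier: 1 records, 573.23 total price, 290.00 avg passengers
  JetBlue: 3 records, 1942.90 total price, 121.00 avg passengers
  SkyAir: 2 records, 758.81 total price, 148.50 avg passengers
  Spirit: 1 records, 816.02 total price, 162.00 avg passengers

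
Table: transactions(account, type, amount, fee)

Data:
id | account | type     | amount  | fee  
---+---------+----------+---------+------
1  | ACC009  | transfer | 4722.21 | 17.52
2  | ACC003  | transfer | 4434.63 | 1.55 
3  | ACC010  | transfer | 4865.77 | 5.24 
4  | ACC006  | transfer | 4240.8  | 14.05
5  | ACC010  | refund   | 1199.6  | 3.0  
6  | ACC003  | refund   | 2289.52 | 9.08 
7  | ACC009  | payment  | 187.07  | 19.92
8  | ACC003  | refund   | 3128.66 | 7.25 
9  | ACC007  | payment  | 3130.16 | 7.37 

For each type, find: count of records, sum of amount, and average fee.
SELECT type,
       COUNT(*) as cnt,
       SUM(amount) as total_amount,
       AVG(fee) as avg_fee
FROM transactions
GROUP BY type

Result:
  payment: 2 records, 3317.23 total amount, 13.65 avg fee
  refund: 3 records, 6617.78 total amount, 6.44 avg fee
  transfer: 4 records, 18263.41 total amount, 9.59 avg fee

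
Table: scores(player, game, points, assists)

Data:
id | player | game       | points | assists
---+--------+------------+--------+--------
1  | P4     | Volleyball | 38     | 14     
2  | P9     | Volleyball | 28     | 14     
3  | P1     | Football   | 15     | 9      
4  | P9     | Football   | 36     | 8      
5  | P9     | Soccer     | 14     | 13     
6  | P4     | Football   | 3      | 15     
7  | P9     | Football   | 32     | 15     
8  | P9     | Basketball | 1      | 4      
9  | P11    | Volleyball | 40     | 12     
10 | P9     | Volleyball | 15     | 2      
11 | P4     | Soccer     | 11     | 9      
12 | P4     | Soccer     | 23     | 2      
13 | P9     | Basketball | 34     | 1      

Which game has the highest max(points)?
SELECT game, MAX(points) as val
FROM scores
GROUP BY game
ORDER BY val DESC
LIMIT 1

Result: Volleyball with max(points) = 40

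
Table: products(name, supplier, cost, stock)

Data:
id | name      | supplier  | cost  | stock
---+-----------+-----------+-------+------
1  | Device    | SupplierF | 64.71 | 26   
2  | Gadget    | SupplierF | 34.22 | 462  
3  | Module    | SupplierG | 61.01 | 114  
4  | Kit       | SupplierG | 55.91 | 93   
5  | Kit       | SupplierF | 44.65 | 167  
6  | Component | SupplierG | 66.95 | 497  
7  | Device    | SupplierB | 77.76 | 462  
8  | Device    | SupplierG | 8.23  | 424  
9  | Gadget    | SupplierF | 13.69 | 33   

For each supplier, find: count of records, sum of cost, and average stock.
SELECT supplier,
       COUNT(*) as cnt,
       SUM(cost) as total_cost,
       AVG(stock) as avg_stock
FROM products
GROUP BY supplier

Result:
  SupplierB: 1 records, 77.76 total cost, 462.00 avg stock
  SupplierF: 4 records, 157.27 total cost, 172.00 avg stock
  SupplierG: 4 records, 192.10 total cost, 282.00 avg stock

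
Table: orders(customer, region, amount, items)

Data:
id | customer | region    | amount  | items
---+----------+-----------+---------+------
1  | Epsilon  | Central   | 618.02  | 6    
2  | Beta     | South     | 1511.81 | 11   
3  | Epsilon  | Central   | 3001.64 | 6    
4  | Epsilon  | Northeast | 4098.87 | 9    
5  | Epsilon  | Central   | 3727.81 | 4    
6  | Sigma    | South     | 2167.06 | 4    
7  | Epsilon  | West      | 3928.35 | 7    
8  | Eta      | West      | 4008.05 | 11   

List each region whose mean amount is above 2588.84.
SELECT region, AVG(amount)
FROM orders
GROUP BY region
HAVING AVG(amount) > 2588.84

Result:
  Northeast: avg=4098.87
  West: avg=3968.20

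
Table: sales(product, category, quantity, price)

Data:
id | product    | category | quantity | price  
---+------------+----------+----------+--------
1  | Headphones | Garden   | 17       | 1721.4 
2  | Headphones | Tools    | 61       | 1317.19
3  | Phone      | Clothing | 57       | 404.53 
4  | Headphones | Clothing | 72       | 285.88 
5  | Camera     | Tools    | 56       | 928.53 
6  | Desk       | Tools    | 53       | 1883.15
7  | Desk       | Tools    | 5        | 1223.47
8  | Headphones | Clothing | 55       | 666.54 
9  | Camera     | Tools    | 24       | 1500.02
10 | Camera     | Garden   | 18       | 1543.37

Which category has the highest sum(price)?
SELECT category, SUM(price) as val
FROM sales
GROUP BY category
ORDER BY val DESC
LIMIT 1

Result: Tools with sum(price) = 6852.36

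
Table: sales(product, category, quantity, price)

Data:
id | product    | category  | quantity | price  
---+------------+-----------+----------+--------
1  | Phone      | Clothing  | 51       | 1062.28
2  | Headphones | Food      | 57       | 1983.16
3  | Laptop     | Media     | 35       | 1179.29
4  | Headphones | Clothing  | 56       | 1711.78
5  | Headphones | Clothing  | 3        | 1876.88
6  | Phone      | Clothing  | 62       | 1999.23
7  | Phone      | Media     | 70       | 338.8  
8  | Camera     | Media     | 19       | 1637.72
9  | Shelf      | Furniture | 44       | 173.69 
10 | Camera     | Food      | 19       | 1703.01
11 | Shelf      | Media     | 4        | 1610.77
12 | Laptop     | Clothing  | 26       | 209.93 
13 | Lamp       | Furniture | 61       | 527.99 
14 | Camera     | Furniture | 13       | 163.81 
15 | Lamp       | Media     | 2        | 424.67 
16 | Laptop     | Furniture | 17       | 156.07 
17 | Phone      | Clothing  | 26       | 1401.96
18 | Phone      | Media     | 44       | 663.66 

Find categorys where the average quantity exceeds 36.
SELECT category, AVG(quantity)
FROM sales
GROUP BY category
HAVING AVG(quantity) > 36

Result:
  Clothing: avg=37.33
  Food: avg=38.00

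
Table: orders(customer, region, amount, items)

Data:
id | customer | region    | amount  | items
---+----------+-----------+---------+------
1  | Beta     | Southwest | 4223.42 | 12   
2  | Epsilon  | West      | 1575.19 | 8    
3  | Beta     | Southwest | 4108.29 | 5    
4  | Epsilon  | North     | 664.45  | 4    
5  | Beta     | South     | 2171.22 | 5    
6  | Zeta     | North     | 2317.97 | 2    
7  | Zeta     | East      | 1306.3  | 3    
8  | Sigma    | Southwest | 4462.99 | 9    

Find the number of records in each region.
SELECT region, COUNT(*) as count
FROM orders
GROUP BY region

Result:
  East: 1
  North: 2
  South: 1
  Southwest: 3
  West: 1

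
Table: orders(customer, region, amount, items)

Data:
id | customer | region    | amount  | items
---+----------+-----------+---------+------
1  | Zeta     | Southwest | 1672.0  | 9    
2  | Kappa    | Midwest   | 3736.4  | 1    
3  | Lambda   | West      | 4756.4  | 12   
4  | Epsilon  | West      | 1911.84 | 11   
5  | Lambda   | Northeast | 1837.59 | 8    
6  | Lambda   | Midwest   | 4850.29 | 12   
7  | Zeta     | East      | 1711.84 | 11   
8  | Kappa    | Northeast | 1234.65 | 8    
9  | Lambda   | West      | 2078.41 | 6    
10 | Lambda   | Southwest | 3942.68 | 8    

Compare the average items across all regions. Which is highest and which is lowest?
SELECT region, AVG(items)
FROM orders
GROUP BY region
ORDER BY AVG(items)

All groups:
  Midwest: 6.50
  Northeast: 8.00
  Southwest: 8.50
  West: 9.67
  East: 11.00

Highest: East (11.00)
Lowest: Midwest (6.50)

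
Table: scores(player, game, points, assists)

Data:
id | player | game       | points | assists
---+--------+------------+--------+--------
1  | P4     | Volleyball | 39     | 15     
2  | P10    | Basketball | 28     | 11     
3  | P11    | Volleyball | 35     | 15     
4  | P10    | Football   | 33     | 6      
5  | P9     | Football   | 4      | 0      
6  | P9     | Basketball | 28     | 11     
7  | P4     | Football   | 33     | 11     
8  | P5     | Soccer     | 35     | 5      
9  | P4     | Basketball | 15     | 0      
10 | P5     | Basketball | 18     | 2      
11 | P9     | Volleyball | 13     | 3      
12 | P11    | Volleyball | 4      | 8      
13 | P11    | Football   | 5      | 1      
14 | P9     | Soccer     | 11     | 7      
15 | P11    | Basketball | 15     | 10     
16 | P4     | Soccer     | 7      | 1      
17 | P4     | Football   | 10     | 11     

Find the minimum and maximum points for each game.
SELECT game, MIN(points), MAX(points)
FROM scores
GROUP BY game

Result:
  Basketball: min=15, max=28
  Football: min=4, max=33
  Soccer: min=7, max=35
  Volleyball: min=4, max=39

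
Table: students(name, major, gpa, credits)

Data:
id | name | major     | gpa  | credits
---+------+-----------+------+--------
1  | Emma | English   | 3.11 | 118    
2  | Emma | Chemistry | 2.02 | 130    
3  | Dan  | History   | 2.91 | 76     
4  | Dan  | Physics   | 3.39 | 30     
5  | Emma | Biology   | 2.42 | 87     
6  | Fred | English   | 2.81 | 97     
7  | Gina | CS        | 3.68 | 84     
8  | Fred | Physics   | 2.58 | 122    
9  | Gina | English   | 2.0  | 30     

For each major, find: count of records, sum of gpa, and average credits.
SELECT major,
       COUNT(*) as cnt,
       SUM(gpa) as total_gpa,
       AVG(credits) as avg_credits
FROM students
GROUP BY major

Result:
  Biology: 1 records, 2.42 total gpa, 87.00 avg credits
  CS: 1 records, 3.68 total gpa, 84.00 avg credits
  Chemistry: 1 records, 2.02 total gpa, 130.00 avg credits
  English: 3 records, 7.92 total gpa, 81.67 avg credits
  History: 1 records, 2.91 total gpa, 76.00 avg credits
  Physics: 2 records, 5.97 total gpa, 76.00 avg credits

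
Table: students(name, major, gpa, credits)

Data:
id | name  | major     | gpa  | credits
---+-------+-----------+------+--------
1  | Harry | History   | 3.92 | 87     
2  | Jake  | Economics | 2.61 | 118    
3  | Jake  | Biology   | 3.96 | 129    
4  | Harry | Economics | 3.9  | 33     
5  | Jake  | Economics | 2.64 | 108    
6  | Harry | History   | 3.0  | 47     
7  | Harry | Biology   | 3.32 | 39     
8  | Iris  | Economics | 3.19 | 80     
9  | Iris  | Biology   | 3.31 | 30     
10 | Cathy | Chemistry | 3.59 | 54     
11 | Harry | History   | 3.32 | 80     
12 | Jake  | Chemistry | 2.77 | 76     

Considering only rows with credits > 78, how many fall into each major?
SELECT major, COUNT(*)
FROM students
WHERE credits > 78
GROUP BY major

Note: WHERE filters rows before grouping.

Result:
  Biology: 1
  Economics: 3
  History: 2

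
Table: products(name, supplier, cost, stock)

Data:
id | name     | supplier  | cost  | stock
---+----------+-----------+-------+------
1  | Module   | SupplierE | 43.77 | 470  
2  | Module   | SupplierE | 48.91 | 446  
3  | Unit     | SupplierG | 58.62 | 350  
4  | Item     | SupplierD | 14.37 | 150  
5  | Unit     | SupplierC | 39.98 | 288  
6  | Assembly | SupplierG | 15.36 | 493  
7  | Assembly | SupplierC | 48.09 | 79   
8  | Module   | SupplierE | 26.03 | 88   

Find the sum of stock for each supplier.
SELECT supplier, SUM(stock) as result
FROM products
GROUP BY supplier

Result:
  SupplierC: 367
  SupplierD: 150
  SupplierE: 1004
  SupplierG: 843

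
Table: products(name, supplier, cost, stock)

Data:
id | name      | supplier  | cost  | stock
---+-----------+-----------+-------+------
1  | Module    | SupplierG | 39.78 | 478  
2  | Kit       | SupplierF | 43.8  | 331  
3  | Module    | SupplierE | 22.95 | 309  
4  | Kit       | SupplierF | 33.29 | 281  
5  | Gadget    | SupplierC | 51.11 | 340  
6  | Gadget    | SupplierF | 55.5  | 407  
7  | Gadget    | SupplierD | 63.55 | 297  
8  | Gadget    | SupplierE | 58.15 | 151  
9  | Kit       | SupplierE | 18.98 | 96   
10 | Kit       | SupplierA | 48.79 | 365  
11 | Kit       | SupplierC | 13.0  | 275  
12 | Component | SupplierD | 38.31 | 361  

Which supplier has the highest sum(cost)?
SELECT supplier, SUM(cost) as val
FROM products
GROUP BY supplier
ORDER BY val DESC
LIMIT 1

Result: SupplierF with sum(cost) = 132.59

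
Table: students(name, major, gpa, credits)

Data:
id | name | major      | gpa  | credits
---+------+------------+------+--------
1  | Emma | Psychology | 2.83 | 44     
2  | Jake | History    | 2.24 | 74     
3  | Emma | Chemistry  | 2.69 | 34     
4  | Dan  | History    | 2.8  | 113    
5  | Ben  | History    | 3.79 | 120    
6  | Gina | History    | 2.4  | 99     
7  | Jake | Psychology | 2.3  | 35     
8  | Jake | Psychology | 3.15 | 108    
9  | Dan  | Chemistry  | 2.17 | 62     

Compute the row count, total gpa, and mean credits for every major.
SELECT major,
       COUNT(*) as cnt,
       SUM(gpa) as total_gpa,
       AVG(credits) as avg_credits
FROM students
GROUP BY major

Result:
  Chemistry: 2 records, 4.86 total gpa, 48.00 avg credits
  History: 4 records, 11.23 total gpa, 101.50 avg credits
  Psychology: 3 records, 8.28 total gpa, 62.33 avg credits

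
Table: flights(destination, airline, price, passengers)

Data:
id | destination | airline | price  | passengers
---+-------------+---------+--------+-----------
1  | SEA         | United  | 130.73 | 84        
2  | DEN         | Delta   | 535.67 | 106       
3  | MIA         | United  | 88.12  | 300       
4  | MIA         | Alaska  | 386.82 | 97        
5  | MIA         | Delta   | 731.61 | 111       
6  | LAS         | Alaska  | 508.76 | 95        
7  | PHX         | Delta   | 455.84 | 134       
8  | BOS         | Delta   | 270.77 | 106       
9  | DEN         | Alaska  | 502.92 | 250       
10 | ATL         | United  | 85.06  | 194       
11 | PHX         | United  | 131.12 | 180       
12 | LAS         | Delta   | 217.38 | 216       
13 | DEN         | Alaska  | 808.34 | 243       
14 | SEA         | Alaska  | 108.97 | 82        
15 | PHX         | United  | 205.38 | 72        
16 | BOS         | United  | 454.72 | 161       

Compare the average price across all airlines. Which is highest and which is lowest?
SELECT airline, AVG(price)
FROM flights
GROUP BY airline
ORDER BY AVG(price)

All groups:
  United: 182.52
  Delta: 442.25
  Alaska: 463.16

Highest: Alaska (463.16)
Lowest: United (182.52)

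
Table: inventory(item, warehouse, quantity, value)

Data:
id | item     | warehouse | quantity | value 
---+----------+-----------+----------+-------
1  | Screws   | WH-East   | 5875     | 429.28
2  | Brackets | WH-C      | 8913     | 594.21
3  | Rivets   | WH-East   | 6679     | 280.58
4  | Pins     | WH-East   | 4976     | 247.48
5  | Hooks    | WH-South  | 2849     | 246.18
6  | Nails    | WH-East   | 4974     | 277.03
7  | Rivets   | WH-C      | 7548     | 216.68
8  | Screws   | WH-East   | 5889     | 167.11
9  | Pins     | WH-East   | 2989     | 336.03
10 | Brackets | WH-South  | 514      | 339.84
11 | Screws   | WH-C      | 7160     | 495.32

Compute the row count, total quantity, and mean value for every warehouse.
SELECT warehouse,
       COUNT(*) as cnt,
       SUM(quantity) as total_quantity,
       AVG(value) as avg_value
FROM inventory
GROUP BY warehouse

Result:
  WH-C: 3 records, 23621 total quantity, 435.40 avg value
  WH-East: 6 records, 31382 total quantity, 289.59 avg value
  WH-South: 2 records, 3363 total quantity, 293.01 avg value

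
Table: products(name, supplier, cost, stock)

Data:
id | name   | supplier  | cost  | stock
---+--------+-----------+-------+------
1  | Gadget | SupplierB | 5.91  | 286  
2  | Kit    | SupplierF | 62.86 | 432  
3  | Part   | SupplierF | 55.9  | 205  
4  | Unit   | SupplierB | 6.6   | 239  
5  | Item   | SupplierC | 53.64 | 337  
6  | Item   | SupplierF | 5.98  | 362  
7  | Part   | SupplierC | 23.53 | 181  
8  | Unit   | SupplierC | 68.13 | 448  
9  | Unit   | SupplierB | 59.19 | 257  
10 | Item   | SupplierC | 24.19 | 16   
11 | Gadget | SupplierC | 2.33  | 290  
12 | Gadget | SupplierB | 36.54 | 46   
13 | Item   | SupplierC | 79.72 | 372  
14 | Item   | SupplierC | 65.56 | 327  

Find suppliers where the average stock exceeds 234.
SELECT supplier, AVG(stock)
FROM products
GROUP BY supplier
HAVING AVG(stock) > 234

Result:
  SupplierC: avg=281.57
  SupplierF: avg=333.00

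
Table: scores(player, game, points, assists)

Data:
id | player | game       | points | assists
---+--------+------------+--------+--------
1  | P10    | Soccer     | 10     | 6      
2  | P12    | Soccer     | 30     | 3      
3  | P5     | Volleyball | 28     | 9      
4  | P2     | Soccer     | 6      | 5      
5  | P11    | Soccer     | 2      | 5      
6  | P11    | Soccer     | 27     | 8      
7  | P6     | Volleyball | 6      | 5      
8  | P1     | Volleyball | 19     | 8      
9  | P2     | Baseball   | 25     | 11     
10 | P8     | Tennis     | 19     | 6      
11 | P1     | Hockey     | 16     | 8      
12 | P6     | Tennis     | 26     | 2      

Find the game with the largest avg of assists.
SELECT game, AVG(assists) as val
FROM scores
GROUP BY game
ORDER BY val DESC
LIMIT 1

Result: Baseball with avg(assists) = 11.00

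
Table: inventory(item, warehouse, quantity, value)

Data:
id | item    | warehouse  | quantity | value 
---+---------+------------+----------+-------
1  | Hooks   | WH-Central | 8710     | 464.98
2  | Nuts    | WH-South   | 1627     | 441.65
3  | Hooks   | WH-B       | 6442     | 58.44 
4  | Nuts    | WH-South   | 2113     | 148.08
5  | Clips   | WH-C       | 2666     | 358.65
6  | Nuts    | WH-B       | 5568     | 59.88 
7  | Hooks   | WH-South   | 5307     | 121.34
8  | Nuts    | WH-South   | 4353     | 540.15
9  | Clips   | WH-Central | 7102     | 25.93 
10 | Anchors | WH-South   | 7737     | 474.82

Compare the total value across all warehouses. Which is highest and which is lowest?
SELECT warehouse, SUM(value)
FROM inventory
GROUP BY warehouse
ORDER BY SUM(value)

All groups:
  WH-B: 118.32
  WH-C: 358.65
  WH-Central: 490.91
  WH-South: 1726.04

Highest: WH-South (1726.04)
Lowest: WH-B (118.32)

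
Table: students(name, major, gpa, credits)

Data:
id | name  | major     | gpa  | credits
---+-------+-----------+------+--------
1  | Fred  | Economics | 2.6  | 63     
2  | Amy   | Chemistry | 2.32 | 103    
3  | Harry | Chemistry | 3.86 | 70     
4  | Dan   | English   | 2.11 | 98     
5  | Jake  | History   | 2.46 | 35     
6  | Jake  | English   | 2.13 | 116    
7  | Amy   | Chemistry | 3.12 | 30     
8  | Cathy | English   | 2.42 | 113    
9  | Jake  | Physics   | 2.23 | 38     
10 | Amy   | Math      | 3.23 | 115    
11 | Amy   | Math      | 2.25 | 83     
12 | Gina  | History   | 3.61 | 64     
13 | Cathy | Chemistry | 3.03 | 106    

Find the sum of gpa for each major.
SELECT major, SUM(gpa) as result
FROM students
GROUP BY major

Result:
  Chemistry: 12.33
  Economics: 2.60
  English: 6.66
  History: 6.07
  Math: 5.48
  Physics: 2.23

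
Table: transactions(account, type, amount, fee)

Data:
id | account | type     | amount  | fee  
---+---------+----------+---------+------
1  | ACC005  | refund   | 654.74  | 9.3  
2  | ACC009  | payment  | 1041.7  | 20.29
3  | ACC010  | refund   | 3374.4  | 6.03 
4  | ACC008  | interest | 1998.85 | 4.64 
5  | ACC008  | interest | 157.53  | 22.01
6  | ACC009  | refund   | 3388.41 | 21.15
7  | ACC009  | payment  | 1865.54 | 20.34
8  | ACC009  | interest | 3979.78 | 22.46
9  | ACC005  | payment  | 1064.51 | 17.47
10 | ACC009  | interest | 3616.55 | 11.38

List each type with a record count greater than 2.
SELECT type, COUNT(*) as cnt
FROM transactions
GROUP BY type
HAVING COUNT(*) > 2

Result:
  interest: 4
  payment: 3
  refund: 3

Note: HAVING filters groups after aggregation, WHERE filters rows before.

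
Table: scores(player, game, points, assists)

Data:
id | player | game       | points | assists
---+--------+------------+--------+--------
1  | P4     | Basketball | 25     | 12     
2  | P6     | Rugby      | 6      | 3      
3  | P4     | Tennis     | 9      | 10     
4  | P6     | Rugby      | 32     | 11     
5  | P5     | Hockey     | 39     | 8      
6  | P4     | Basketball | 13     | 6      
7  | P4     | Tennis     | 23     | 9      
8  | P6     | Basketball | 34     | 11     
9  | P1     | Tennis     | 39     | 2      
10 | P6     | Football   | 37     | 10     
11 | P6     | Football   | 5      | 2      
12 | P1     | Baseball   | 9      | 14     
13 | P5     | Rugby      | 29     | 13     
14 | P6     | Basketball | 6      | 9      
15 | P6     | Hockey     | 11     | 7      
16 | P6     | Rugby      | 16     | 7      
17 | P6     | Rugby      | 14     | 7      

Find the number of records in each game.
SELECT game, COUNT(*) as count
FROM scores
GROUP BY game

Result:
  Baseball: 1
  Basketball: 4
  Football: 2
  Hockey: 2
  Rugby: 5
  Tennis: 3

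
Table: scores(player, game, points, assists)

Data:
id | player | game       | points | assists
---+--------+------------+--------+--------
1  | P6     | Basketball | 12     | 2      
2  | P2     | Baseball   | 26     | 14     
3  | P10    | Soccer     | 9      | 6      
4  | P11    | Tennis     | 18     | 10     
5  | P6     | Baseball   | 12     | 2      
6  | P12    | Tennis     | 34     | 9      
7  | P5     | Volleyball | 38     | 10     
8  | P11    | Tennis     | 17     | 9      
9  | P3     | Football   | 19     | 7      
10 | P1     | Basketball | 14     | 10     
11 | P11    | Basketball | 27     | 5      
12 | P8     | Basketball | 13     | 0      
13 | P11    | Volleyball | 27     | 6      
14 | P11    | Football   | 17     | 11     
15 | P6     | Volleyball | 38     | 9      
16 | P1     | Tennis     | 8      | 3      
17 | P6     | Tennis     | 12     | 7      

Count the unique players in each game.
SELECT game, COUNT(DISTINCT player)
FROM scores
GROUP BY game

Result:
  Baseball: 2 distinct
  Basketball: 4 distinct
  Football: 2 distinct
  Soccer: 1 distinct
  Tennis: 4 distinct
  Volleyball: 3 distinct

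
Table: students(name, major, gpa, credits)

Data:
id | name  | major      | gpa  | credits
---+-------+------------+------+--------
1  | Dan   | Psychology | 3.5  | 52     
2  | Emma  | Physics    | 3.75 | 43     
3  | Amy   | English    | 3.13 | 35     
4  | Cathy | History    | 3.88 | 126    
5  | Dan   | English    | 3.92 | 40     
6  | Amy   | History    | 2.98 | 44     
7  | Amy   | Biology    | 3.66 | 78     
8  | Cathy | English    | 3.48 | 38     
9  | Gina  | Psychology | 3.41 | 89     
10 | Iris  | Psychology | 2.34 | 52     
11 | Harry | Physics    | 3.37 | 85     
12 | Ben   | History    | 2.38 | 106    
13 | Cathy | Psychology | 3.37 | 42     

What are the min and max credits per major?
SELECT major, MIN(credits), MAX(credits)
FROM students
GROUP BY major

Result:
  Biology: min=78, max=78
  English: min=35, max=40
  History: min=44, max=126
  Physics: min=43, max=85
  Psychology: min=42, max=89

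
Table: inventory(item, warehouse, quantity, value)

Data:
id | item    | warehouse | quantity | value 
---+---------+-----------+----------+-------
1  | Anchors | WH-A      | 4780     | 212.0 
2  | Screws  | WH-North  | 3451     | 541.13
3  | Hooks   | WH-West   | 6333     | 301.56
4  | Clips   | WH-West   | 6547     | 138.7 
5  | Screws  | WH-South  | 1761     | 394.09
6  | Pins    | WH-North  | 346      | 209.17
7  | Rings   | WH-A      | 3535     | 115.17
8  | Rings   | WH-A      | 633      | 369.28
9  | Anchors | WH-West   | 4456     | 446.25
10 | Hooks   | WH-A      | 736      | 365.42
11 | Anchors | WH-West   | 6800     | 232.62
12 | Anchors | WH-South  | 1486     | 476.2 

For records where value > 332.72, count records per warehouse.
SELECT warehouse, COUNT(*)
FROM inventory
WHERE value > 332.72
GROUP BY warehouse

Note: WHERE filters rows before grouping.

Result:
  WH-A: 2
  WH-North: 1
  WH-South: 2
  WH-West: 1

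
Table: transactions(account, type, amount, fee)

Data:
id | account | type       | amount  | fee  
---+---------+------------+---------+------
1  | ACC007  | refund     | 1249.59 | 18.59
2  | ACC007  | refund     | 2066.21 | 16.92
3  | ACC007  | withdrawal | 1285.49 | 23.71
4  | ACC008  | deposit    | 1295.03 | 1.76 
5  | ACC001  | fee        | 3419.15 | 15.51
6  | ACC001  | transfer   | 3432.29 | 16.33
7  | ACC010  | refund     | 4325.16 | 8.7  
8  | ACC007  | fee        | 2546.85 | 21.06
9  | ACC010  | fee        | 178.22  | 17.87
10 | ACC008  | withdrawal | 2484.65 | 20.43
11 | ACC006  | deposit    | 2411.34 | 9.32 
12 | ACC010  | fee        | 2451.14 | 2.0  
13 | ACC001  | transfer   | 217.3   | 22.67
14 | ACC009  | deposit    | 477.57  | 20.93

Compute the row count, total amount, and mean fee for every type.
SELECT type,
       COUNT(*) as cnt,
       SUM(amount) as total_amount,
       AVG(fee) as avg_fee
FROM transactions
GROUP BY type

Result:
  deposit: 3 records, 4183.94 total amount, 10.67 avg fee
  fee: 4 records, 8595.36 total amount, 14.11 avg fee
  refund: 3 records, 7640.96 total amount, 14.74 avg fee
  transfer: 2 records, 3649.59 total amount, 19.50 avg fee
  withdrawal: 2 records, 3770.14 total amount, 22.07 avg fee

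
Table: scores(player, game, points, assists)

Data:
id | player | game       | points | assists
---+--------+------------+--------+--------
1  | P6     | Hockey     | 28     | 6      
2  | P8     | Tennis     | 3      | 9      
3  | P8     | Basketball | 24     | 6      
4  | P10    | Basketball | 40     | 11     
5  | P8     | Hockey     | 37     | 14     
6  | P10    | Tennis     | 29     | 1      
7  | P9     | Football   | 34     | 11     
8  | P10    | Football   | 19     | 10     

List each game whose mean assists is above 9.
SELECT game, AVG(assists)
FROM scores
GROUP BY game
HAVING AVG(assists) > 9

Result:
  Football: avg=10.50
  Hockey: avg=10.00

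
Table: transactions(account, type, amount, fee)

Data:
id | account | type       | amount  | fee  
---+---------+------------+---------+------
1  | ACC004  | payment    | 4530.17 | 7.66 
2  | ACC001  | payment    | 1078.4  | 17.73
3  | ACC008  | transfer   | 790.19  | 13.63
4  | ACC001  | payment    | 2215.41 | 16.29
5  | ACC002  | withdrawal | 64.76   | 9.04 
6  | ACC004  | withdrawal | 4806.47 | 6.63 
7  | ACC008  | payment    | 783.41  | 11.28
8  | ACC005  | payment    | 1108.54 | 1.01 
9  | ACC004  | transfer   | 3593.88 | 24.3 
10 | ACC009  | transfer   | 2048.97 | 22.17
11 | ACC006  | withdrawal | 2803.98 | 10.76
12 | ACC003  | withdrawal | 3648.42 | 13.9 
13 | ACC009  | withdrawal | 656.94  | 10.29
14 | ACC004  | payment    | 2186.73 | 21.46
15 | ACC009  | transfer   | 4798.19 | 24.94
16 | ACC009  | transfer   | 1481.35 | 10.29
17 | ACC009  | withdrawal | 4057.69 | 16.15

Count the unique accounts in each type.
SELECT type, COUNT(DISTINCT account)
FROM transactions
GROUP BY type

Result:
  payment: 4 distinct
  transfer: 3 distinct
  withdrawal: 5 distinct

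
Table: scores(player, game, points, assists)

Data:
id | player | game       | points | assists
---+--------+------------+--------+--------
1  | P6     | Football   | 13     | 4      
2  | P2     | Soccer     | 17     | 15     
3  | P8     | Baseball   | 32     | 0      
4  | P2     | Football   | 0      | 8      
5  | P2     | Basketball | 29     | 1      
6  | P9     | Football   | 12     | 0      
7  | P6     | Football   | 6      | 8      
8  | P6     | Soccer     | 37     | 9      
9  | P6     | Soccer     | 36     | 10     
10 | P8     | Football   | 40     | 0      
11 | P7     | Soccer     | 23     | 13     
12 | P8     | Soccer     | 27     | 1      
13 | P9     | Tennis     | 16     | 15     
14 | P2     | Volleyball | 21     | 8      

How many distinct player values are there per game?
SELECT game, COUNT(DISTINCT player)
FROM scores
GROUP BY game

Result:
  Baseball: 1 distinct
  Basketball: 1 distinct
  Football: 4 distinct
  Soccer: 4 distinct
  Tennis: 1 distinct
  Volleyball: 1 distinct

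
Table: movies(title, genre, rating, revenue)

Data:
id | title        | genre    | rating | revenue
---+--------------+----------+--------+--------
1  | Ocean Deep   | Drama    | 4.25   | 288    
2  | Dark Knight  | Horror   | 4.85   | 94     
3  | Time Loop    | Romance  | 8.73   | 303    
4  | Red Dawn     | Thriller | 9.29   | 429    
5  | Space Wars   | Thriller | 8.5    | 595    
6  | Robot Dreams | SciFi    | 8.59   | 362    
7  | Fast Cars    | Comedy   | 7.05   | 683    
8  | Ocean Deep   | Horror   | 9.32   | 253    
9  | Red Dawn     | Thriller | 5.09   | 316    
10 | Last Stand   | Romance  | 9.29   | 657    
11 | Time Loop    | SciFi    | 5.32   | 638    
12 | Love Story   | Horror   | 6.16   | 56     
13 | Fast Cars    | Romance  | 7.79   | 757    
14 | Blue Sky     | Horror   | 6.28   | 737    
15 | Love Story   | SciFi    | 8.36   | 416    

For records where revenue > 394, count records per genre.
SELECT genre, COUNT(*)
FROM movies
WHERE revenue > 394
GROUP BY genre

Note: WHERE filters rows before grouping.

Result:
  Comedy: 1
  Horror: 1
  Romance: 2
  SciFi: 2
  Thriller: 2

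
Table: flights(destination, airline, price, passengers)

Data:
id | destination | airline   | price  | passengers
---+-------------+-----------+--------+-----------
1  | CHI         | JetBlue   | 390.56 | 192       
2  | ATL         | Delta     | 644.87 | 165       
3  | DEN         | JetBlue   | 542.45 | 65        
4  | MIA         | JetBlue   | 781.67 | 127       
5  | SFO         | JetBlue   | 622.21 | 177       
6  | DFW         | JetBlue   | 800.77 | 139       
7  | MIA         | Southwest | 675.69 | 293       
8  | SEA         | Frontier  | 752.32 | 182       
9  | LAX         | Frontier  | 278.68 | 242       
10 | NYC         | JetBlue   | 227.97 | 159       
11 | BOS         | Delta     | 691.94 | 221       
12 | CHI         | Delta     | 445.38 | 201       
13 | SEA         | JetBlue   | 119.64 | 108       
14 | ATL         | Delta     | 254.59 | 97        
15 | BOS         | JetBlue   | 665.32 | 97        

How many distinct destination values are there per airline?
SELECT airline, COUNT(DISTINCT destination)
FROM flights
GROUP BY airline

Result:
  Delta: 3 distinct
  Frontier: 2 distinct
  JetBlue: 8 distinct
  Southwest: 1 distinct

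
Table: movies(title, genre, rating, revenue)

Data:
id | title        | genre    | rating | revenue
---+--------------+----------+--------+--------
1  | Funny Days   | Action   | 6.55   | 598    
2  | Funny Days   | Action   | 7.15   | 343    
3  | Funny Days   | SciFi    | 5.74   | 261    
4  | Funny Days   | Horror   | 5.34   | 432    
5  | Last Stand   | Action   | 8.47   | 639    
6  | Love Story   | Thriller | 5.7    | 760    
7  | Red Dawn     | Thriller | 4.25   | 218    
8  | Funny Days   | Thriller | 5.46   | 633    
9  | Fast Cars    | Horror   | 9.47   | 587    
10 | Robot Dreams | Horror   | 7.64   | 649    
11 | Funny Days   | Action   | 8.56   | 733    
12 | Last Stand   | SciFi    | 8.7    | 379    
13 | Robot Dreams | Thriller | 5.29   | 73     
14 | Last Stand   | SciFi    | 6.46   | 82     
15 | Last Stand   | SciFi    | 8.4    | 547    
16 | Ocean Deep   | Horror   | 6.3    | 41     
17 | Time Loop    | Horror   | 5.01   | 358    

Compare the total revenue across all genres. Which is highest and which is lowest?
SELECT genre, SUM(revenue)
FROM movies
GROUP BY genre
ORDER BY SUM(revenue)

All groups:
  SciFi: 1269
  Thriller: 1684
  Horror: 2067
  Action: 2313

Highest: Action (2313)
Lowest: SciFi (1269)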